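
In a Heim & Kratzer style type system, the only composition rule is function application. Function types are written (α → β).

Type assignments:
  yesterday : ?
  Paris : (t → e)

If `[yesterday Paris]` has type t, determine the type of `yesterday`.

((t → e) → t)

[yesterday Paris] must have type t. The sister Paris has type (t → e); that is not a function onto t, so yesterday must be the functor, of type ((t → e) → t).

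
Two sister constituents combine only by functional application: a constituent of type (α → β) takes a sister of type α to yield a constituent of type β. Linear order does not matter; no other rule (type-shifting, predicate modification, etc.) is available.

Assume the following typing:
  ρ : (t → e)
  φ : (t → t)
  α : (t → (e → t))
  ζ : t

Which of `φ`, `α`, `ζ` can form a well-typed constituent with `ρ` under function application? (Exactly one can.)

φ : (t → t) — neither side's domain matches the other.
α : (t → (e → t)) — neither side's domain matches the other.
ζ — combines: ρ : (t → e) takes ζ : t as argument, giving e.

ζ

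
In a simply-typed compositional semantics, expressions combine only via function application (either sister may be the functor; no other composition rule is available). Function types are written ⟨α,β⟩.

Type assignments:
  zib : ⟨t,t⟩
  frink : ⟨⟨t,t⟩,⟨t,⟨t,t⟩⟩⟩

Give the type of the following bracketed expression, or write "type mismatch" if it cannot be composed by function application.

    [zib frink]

⟨t,⟨t,t⟩⟩

[zib frink]: functor frink : ⟨⟨t,t⟩,⟨t,⟨t,t⟩⟩⟩, argument zib : ⟨t,t⟩; result ⟨t,⟨t,t⟩⟩.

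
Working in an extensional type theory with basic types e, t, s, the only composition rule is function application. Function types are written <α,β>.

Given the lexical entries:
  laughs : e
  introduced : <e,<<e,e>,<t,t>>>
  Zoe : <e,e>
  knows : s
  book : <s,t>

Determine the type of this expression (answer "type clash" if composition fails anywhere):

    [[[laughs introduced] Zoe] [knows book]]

[laughs introduced]: introduced is <e,<<e,e>,<t,t>>>, laughs is e; result <<e,e>,<t,t>>.
[[laughs introduced] Zoe]: [laughs introduced] is <<e,e>,<t,t>>, Zoe is <e,e>; result <t,t>.
[knows book]: book is <s,t>, knows is s; result t.
[[[laughs introduced] Zoe] [knows book]]: [[laughs introduced] Zoe] is <t,t>, [knows book] is t; result t.

t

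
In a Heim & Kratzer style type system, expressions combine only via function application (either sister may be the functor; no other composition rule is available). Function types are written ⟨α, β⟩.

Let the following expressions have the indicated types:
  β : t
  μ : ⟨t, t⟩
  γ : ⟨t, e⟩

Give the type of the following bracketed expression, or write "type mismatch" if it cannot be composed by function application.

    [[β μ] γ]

[β μ]: functor μ : ⟨t, t⟩, argument β : t; result t.
[[β μ] γ]: functor γ : ⟨t, e⟩, argument [β μ] : t; result e.

e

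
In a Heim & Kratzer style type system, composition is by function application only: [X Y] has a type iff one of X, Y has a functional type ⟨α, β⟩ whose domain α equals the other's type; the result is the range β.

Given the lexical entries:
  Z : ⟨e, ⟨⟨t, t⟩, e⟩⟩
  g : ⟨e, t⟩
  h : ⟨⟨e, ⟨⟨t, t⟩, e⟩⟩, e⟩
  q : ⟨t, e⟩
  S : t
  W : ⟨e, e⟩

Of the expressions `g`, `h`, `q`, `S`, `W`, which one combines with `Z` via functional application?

h

g : ⟨e, t⟩ — does not combine with Z.
h — combines: h : ⟨⟨e, ⟨⟨t, t⟩, e⟩⟩, e⟩ takes Z : ⟨e, ⟨⟨t, t⟩, e⟩⟩ as argument, giving e.
q : ⟨t, e⟩ — does not combine with Z.
S : t — does not combine with Z.
W : ⟨e, e⟩ — does not combine with Z.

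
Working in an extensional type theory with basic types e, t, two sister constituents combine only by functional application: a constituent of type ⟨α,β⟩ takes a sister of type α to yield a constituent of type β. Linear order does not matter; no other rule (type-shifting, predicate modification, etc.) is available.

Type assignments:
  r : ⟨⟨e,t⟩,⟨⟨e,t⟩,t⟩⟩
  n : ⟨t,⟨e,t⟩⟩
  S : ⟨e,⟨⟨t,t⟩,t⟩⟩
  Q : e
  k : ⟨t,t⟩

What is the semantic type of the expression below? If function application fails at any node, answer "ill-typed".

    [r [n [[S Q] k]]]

At [S Q], S : ⟨e,⟨⟨t,t⟩,t⟩⟩ takes Q : e, giving ⟨⟨t,t⟩,t⟩.
At [[S Q] k], [S Q] : ⟨⟨t,t⟩,t⟩ takes k : ⟨t,t⟩, giving t.
At [n [[S Q] k]], n : ⟨t,⟨e,t⟩⟩ takes [[S Q] k] : t, giving ⟨e,t⟩.
At [r [n [[S Q] k]]], r : ⟨⟨e,t⟩,⟨⟨e,t⟩,t⟩⟩ takes [n [[S Q] k]] : ⟨e,t⟩, giving ⟨⟨e,t⟩,t⟩.

⟨⟨e,t⟩,t⟩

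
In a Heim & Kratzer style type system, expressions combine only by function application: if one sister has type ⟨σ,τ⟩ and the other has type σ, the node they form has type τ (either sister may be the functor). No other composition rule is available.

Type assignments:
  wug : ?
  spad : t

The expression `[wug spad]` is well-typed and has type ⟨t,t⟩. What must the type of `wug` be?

⟨t,⟨t,t⟩⟩

For [wug spad] to have type ⟨t,t⟩ with spad of type t, wug must be the function: wug : ⟨t,⟨t,t⟩⟩.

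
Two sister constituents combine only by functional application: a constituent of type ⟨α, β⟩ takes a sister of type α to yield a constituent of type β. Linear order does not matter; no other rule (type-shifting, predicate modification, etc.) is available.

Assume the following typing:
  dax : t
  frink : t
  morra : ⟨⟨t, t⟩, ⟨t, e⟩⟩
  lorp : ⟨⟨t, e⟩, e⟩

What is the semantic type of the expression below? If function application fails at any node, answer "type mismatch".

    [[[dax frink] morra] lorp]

type mismatch

[dax frink]: t and t cannot combine by function application — type clash.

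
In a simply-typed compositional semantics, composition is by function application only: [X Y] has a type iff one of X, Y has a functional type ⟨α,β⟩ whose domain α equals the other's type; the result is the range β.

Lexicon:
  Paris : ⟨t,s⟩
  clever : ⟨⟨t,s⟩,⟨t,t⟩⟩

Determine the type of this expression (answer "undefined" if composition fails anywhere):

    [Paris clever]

⟨t,t⟩

[Paris clever]: functor clever : ⟨⟨t,s⟩,⟨t,t⟩⟩, argument Paris : ⟨t,s⟩; result ⟨t,t⟩.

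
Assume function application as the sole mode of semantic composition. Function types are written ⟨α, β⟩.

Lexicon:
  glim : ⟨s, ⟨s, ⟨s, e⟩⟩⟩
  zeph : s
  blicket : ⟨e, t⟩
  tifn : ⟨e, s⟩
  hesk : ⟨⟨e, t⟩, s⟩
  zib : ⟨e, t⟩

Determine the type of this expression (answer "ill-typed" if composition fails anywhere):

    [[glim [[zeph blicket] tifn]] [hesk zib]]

[zeph blicket]: s with ⟨e, t⟩ — neither is a function whose domain matches the other; composition fails here.

ill-typed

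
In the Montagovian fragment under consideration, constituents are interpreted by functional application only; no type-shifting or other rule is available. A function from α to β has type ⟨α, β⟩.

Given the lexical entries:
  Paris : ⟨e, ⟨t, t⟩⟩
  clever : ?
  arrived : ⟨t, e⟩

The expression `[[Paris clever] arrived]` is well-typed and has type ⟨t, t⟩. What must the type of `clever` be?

[[Paris clever] arrived] must have type ⟨t, t⟩. The sister arrived has type ⟨t, e⟩; that is not a function onto ⟨t, t⟩, so [Paris clever] must be the functor, of type ⟨⟨t, e⟩, ⟨t, t⟩⟩.
[Paris clever] must have type ⟨⟨t, e⟩, ⟨t, t⟩⟩. The sister Paris has type ⟨e, ⟨t, t⟩⟩; that is not a function onto ⟨⟨t, e⟩, ⟨t, t⟩⟩, so clever must be the functor, of type ⟨⟨e, ⟨t, t⟩⟩, ⟨⟨t, e⟩, ⟨t, t⟩⟩⟩.

⟨⟨e, ⟨t, t⟩⟩, ⟨⟨t, e⟩, ⟨t, t⟩⟩⟩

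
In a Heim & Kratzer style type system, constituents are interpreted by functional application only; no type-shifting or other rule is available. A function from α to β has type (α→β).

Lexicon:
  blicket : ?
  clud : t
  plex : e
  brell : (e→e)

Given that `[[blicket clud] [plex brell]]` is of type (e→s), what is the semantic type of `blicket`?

[[blicket clud] [plex brell]] must have type (e→s). The sister [plex brell] has type e; that is not a function onto (e→s), so [blicket clud] must be the functor, of type (e→(e→s)).
[blicket clud] must have type (e→(e→s)). The sister clud has type t; that is not a function onto (e→(e→s)), so blicket must be the functor, of type (t→(e→(e→s))).

(t→(e→(e→s)))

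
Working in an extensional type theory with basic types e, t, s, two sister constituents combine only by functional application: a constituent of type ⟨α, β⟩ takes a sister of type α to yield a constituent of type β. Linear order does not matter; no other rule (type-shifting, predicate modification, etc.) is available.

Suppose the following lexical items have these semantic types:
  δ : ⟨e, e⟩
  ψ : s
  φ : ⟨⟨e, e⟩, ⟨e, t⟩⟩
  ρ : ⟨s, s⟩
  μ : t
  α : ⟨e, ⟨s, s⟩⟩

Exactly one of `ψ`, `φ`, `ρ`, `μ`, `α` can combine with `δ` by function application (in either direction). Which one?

φ

ψ : s — δ needs e; ψ needs nothing (atomic); neither fits.
φ — combines: φ : ⟨⟨e, e⟩, ⟨e, t⟩⟩ takes δ : ⟨e, e⟩ as argument, giving ⟨e, t⟩.
ρ : ⟨s, s⟩ — δ needs e; ρ needs s; neither fits.
μ : t — δ needs e; μ needs nothing (atomic); neither fits.
α : ⟨e, ⟨s, s⟩⟩ — δ needs e; α needs e; neither fits.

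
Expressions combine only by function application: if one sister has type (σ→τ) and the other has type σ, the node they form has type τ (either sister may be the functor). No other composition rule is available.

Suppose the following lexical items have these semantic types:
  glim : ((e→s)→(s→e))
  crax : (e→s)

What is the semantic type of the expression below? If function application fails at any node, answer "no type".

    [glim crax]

[glim crax]: ((e→s)→(s→e)) applied to (e→s) yields (s→e).

(s→e)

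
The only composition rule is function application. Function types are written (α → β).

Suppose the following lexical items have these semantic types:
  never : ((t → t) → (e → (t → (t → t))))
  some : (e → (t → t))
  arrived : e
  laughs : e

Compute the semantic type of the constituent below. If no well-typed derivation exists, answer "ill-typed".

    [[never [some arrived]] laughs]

[some arrived]: functor some : (e → (t → t)), argument arrived : e; result (t → t).
[never [some arrived]]: functor never : ((t → t) → (e → (t → (t → t)))), argument [some arrived] : (t → t); result (e → (t → (t → t))).
[[never [some arrived]] laughs]: functor [never [some arrived]] : (e → (t → (t → t))), argument laughs : e; result (t → (t → t)).

(t → (t → t))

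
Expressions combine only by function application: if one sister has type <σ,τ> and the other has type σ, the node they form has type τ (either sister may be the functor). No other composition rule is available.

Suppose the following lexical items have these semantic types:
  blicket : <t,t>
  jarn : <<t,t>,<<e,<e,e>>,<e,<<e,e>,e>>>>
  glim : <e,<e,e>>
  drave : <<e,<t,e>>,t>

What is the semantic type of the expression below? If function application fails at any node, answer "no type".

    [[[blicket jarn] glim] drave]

no type

[blicket jarn]: <<t,t>,<<e,<e,e>>,<e,<<e,e>,e>>>> applied to <t,t> yields <<e,<e,e>>,<e,<<e,e>,e>>>.
[[blicket jarn] glim]: <<e,<e,e>>,<e,<<e,e>,e>>> applied to <e,<e,e>> yields <e,<<e,e>,e>>.
[[[blicket jarn] glim] drave]: <e,<<e,e>,e>> and <<e,<t,e>>,t> cannot combine by function application — type clash.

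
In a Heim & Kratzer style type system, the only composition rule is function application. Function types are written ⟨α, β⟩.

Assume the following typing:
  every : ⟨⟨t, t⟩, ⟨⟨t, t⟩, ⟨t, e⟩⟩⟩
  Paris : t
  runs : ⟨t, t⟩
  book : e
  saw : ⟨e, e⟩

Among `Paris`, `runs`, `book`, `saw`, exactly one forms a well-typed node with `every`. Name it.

runs

Paris : t — every needs ⟨t, t⟩; Paris needs nothing (atomic); neither fits.
runs — combines: every : ⟨⟨t, t⟩, ⟨⟨t, t⟩, ⟨t, e⟩⟩⟩ takes runs : ⟨t, t⟩ as argument, giving ⟨⟨t, t⟩, ⟨t, e⟩⟩.
book : e — every needs ⟨t, t⟩; book needs nothing (atomic); neither fits.
saw : ⟨e, e⟩ — every needs ⟨t, t⟩; saw needs e; neither fits.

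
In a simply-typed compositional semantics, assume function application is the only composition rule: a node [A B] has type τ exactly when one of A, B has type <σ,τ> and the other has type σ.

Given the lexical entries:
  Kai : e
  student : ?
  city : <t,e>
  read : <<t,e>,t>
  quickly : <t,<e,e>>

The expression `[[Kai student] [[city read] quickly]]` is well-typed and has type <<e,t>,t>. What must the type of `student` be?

[[Kai student] [[city read] quickly]] is required to be <<e,t>,t>. [[city read] quickly] : <e,e> cannot yield <<e,t>,t> as functor, so [Kai student] : <<e,e>,<<e,t>,t>>.
[Kai student] is required to be <<e,e>,<<e,t>,t>>. Kai : e cannot yield <<e,e>,<<e,t>,t>> as functor, so student : <e,<<e,e>,<<e,t>,t>>>.

<e,<<e,e>,<<e,t>,t>>>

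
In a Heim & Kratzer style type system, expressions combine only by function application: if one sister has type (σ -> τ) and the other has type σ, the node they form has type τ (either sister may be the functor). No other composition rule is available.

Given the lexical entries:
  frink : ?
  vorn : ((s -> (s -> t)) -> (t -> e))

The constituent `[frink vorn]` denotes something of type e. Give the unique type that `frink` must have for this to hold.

(((s -> (s -> t)) -> (t -> e)) -> e)

For [frink vorn] to have type e with vorn of type ((s -> (s -> t)) -> (t -> e)), frink must be the function: frink : (((s -> (s -> t)) -> (t -> e)) -> e).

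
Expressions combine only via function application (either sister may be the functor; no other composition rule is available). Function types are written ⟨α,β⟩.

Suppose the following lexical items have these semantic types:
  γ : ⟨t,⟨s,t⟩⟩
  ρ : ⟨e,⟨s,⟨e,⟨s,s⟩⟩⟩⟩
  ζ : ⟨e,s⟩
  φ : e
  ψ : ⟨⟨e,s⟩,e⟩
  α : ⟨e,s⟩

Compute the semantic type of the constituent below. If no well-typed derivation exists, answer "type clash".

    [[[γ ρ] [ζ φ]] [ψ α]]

At [γ ρ]: neither ⟨t,⟨s,t⟩⟩ nor ⟨e,⟨s,⟨e,⟨s,s⟩⟩⟩⟩ can take the other as argument; the node is ill-typed.

type clash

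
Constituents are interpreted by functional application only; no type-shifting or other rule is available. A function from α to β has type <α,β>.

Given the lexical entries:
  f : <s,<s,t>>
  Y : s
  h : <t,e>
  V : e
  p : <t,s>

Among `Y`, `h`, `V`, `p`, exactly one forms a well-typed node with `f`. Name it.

Y — combines: f : <s,<s,t>> takes Y : s as argument, giving <s,t>.
h : <t,e> — does not combine with f.
V : e — does not combine with f.
p : <t,s> — does not combine with f.

Y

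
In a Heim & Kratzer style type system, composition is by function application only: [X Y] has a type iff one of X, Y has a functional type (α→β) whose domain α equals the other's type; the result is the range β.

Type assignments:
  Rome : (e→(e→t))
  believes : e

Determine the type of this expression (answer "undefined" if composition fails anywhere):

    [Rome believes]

(e→t)

[Rome believes]: Rome is (e→(e→t)), believes is e; result (e→t).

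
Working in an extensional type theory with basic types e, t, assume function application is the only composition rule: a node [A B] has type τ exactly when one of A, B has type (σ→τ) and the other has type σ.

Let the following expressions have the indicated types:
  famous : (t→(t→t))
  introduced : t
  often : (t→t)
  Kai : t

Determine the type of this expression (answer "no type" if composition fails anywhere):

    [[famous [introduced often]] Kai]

t

[introduced often]: (t→t) applied to t yields t.
[famous [introduced often]]: (t→(t→t)) applied to t yields (t→t).
[[famous [introduced often]] Kai]: (t→t) applied to t yields t.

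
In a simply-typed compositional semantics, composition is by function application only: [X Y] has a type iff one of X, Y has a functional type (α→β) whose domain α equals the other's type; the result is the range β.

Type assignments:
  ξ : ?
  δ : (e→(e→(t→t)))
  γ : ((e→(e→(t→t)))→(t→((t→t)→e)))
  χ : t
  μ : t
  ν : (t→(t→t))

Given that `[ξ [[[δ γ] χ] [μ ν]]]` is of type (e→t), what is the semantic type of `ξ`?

[ξ [[[δ γ] χ] [μ ν]]] is required to be (e→t). [[[δ γ] χ] [μ ν]] : e cannot yield (e→t) as functor, so ξ : (e→(e→t)).

(e→(e→t))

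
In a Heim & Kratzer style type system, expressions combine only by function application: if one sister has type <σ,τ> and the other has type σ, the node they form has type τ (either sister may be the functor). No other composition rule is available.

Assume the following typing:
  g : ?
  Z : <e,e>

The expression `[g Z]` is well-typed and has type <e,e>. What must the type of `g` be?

For [g Z] to have type <e,e> with Z of type <e,e>, g must be the function: g : <<e,e>,<e,e>>.

<<e,e>,<e,e>>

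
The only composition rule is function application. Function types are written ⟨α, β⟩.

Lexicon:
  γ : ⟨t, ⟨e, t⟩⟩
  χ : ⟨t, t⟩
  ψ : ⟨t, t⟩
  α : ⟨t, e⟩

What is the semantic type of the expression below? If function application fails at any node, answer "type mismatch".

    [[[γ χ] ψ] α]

type mismatch

[γ χ]: ⟨t, ⟨e, t⟩⟩ and ⟨t, t⟩ cannot combine by function application — type clash.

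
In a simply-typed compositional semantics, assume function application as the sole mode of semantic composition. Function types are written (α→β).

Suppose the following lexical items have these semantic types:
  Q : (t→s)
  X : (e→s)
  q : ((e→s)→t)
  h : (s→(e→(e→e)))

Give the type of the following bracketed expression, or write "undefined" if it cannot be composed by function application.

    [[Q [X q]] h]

[X q]: q is ((e→s)→t), X is (e→s); result t.
[Q [X q]]: Q is (t→s), [X q] is t; result s.
[[Q [X q]] h]: h is (s→(e→(e→e))), [Q [X q]] is s; result (e→(e→e)).

(e→(e→e))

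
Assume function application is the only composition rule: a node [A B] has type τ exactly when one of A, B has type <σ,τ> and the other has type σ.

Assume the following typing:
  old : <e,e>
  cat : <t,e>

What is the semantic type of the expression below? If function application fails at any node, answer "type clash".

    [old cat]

[old cat]: <e,e> with <t,e> — neither is a function whose domain matches the other; composition fails here.

type clash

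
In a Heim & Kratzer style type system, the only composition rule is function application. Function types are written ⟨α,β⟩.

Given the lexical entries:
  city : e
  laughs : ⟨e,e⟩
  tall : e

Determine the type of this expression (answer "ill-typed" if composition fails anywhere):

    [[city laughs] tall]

ill-typed

[city laughs]: laughs is ⟨e,e⟩, city is e; result e.
[[city laughs] tall]: e with e — neither is a function whose domain matches the other; composition fails here.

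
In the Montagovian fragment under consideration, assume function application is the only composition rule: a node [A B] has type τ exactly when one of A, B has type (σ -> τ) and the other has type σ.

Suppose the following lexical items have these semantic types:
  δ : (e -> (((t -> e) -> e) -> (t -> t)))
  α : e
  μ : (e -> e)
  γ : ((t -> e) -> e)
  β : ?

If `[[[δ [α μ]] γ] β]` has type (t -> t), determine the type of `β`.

((t -> t) -> (t -> t))

[[[δ [α μ]] γ] β] must have type (t -> t). The sister [[δ [α μ]] γ] has type (t -> t); that is not a function onto (t -> t), so β must be the functor, of type ((t -> t) -> (t -> t)).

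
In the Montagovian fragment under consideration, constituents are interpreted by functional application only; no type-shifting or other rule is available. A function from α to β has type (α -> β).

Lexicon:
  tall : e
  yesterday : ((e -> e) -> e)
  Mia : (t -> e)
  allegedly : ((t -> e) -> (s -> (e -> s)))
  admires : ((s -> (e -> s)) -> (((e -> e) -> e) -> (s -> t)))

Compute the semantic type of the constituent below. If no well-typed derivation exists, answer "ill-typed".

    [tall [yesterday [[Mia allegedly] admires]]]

ill-typed

[Mia allegedly]: allegedly is ((t -> e) -> (s -> (e -> s))), Mia is (t -> e); result (s -> (e -> s)).
[[Mia allegedly] admires]: admires is ((s -> (e -> s)) -> (((e -> e) -> e) -> (s -> t))), [Mia allegedly] is (s -> (e -> s)); result (((e -> e) -> e) -> (s -> t)).
[yesterday [[Mia allegedly] admires]]: [[Mia allegedly] admires] is (((e -> e) -> e) -> (s -> t)), yesterday is ((e -> e) -> e); result (s -> t).
[tall [yesterday [[Mia allegedly] admires]]]: e and (s -> t) cannot combine by function application — type clash.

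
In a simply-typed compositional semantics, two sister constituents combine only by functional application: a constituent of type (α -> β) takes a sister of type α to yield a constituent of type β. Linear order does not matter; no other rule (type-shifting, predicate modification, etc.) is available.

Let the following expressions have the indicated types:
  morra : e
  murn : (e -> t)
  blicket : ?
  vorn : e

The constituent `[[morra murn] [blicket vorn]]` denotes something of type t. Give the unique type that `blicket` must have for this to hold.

[[morra murn] [blicket vorn]] is required to be t. [morra murn] : t cannot yield t as functor, so [blicket vorn] : (t -> t).
[blicket vorn] is required to be (t -> t). vorn : e cannot yield (t -> t) as functor, so blicket : (e -> (t -> t)).

(e -> (t -> t))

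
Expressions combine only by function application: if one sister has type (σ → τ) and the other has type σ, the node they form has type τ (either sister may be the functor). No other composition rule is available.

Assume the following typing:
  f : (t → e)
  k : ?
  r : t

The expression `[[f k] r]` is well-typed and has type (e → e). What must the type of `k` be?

((t → e) → (t → (e → e)))

[[f k] r] must have type (e → e). The sister r has type t; that is not a function onto (e → e), so [f k] must be the functor, of type (t → (e → e)).
[f k] must have type (t → (e → e)). The sister f has type (t → e); that is not a function onto (t → (e → e)), so k must be the functor, of type ((t → e) → (t → (e → e))).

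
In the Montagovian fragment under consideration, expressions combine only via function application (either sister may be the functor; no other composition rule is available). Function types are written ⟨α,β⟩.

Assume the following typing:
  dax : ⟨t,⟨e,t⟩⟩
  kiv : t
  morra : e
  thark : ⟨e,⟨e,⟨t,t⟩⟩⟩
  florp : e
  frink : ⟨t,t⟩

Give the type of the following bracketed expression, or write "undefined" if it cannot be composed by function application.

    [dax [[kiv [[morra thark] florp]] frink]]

⟨e,t⟩

[morra thark]: ⟨e,⟨e,⟨t,t⟩⟩⟩ applied to e yields ⟨e,⟨t,t⟩⟩.
[[morra thark] florp]: ⟨e,⟨t,t⟩⟩ applied to e yields ⟨t,t⟩.
[kiv [[morra thark] florp]]: ⟨t,t⟩ applied to t yields t.
[[kiv [[morra thark] florp]] frink]: ⟨t,t⟩ applied to t yields t.
[dax [[kiv [[morra thark] florp]] frink]]: ⟨t,⟨e,t⟩⟩ applied to t yields ⟨e,t⟩.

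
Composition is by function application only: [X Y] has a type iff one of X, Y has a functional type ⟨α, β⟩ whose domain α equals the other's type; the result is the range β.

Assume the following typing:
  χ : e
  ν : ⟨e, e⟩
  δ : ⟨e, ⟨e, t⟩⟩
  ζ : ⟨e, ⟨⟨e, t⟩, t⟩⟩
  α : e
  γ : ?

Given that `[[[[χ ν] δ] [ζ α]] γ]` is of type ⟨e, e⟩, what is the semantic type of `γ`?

⟨t, ⟨e, e⟩⟩

[[[[χ ν] δ] [ζ α]] γ] is required to be ⟨e, e⟩. [[[χ ν] δ] [ζ α]] : t cannot yield ⟨e, e⟩ as functor, so γ : ⟨t, ⟨e, e⟩⟩.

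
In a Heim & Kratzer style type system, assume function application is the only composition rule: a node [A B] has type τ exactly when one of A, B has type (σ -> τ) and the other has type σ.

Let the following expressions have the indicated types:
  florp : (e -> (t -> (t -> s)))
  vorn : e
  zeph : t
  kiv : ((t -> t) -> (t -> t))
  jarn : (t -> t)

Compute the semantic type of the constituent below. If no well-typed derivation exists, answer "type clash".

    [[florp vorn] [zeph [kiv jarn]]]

[florp vorn]: florp is (e -> (t -> (t -> s))), vorn is e; result (t -> (t -> s)).
[kiv jarn]: kiv is ((t -> t) -> (t -> t)), jarn is (t -> t); result (t -> t).
[zeph [kiv jarn]]: [kiv jarn] is (t -> t), zeph is t; result t.
[[florp vorn] [zeph [kiv jarn]]]: [florp vorn] is (t -> (t -> s)), [zeph [kiv jarn]] is t; result (t -> s).

(t -> s)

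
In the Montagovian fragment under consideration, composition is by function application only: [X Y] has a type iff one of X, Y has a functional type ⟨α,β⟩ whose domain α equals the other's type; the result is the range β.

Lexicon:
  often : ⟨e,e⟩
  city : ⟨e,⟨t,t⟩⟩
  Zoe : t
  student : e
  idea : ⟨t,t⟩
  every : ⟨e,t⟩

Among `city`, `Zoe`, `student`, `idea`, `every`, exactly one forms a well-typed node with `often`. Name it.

city : ⟨e,⟨t,t⟩⟩ — does not combine with often.
Zoe : t — does not combine with often.
student — combines: often : ⟨e,e⟩ takes student : e as argument, giving e.
idea : ⟨t,t⟩ — does not combine with often.
every : ⟨e,t⟩ — does not combine with often.

student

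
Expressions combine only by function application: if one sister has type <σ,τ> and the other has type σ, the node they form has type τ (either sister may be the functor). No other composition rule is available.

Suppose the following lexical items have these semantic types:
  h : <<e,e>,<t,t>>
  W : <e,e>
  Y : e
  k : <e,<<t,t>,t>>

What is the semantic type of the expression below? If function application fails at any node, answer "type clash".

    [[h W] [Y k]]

t

[h W]: h is <<e,e>,<t,t>>, W is <e,e>; result <t,t>.
[Y k]: k is <e,<<t,t>,t>>, Y is e; result <<t,t>,t>.
[[h W] [Y k]]: [Y k] is <<t,t>,t>, [h W] is <t,t>; result t.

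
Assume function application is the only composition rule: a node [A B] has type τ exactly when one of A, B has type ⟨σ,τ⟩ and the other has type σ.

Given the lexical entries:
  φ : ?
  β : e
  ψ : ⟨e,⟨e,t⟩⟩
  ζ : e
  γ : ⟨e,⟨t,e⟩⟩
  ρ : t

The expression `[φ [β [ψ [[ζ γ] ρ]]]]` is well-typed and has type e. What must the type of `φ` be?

⟨t,e⟩

At [φ [β [ψ [[ζ γ] ρ]]]] (required: e): [β [ψ [[ζ γ] ρ]]] is t, which is not a function with range e; hence φ is the functor — type ⟨t,e⟩.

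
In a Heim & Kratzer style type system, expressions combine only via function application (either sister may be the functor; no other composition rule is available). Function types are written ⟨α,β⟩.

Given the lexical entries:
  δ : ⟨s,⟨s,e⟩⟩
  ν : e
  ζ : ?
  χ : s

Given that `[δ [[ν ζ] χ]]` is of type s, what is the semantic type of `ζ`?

⟨e,⟨s,⟨⟨s,⟨s,e⟩⟩,s⟩⟩⟩

[δ [[ν ζ] χ]] is required to be s. δ : ⟨s,⟨s,e⟩⟩ cannot yield s as functor, so [[ν ζ] χ] : ⟨⟨s,⟨s,e⟩⟩,s⟩.
[[ν ζ] χ] is required to be ⟨⟨s,⟨s,e⟩⟩,s⟩. χ : s cannot yield ⟨⟨s,⟨s,e⟩⟩,s⟩ as functor, so [ν ζ] : ⟨s,⟨⟨s,⟨s,e⟩⟩,s⟩⟩.
[ν ζ] is required to be ⟨s,⟨⟨s,⟨s,e⟩⟩,s⟩⟩. ν : e cannot yield ⟨s,⟨⟨s,⟨s,e⟩⟩,s⟩⟩ as functor, so ζ : ⟨e,⟨s,⟨⟨s,⟨s,e⟩⟩,s⟩⟩⟩.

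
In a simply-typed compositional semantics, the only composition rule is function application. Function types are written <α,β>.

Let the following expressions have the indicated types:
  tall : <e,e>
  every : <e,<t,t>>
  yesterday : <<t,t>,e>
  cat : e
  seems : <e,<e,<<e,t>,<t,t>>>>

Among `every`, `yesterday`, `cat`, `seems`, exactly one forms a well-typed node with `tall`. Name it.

every : <e,<t,t>> — neither side's domain matches the other.
yesterday : <<t,t>,e> — neither side's domain matches the other.
cat — combines: tall : <e,e> takes cat : e as argument, giving e.
seems : <e,<e,<<e,t>,<t,t>>>> — neither side's domain matches the other.

cat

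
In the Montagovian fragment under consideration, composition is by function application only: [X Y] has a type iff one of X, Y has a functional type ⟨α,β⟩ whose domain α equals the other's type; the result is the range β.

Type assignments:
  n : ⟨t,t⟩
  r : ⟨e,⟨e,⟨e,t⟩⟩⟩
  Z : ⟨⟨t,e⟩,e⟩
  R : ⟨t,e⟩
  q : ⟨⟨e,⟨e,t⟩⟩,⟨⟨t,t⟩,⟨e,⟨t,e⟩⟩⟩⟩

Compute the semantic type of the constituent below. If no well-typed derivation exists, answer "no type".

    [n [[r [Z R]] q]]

⟨e,⟨t,e⟩⟩

At [Z R], Z : ⟨⟨t,e⟩,e⟩ takes R : ⟨t,e⟩, giving e.
At [r [Z R]], r : ⟨e,⟨e,⟨e,t⟩⟩⟩ takes [Z R] : e, giving ⟨e,⟨e,t⟩⟩.
At [[r [Z R]] q], q : ⟨⟨e,⟨e,t⟩⟩,⟨⟨t,t⟩,⟨e,⟨t,e⟩⟩⟩⟩ takes [r [Z R]] : ⟨e,⟨e,t⟩⟩, giving ⟨⟨t,t⟩,⟨e,⟨t,e⟩⟩⟩.
At [n [[r [Z R]] q]], [[r [Z R]] q] : ⟨⟨t,t⟩,⟨e,⟨t,e⟩⟩⟩ takes n : ⟨t,t⟩, giving ⟨e,⟨t,e⟩⟩.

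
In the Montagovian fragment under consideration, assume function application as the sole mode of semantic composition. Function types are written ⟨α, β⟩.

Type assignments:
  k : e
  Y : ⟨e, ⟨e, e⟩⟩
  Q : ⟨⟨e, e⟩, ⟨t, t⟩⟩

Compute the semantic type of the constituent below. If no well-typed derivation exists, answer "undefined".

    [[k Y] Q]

[k Y]: Y is ⟨e, ⟨e, e⟩⟩, k is e; result ⟨e, e⟩.
[[k Y] Q]: Q is ⟨⟨e, e⟩, ⟨t, t⟩⟩, [k Y] is ⟨e, e⟩; result ⟨t, t⟩.

⟨t, t⟩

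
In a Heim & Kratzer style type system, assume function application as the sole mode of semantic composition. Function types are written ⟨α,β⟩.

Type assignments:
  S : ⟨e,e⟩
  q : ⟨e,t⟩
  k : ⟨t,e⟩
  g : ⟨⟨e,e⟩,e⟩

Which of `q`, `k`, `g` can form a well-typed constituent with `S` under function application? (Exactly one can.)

g

q : ⟨e,t⟩ — neither side's domain matches the other.
k : ⟨t,e⟩ — neither side's domain matches the other.
g — combines: g : ⟨⟨e,e⟩,e⟩ takes S : ⟨e,e⟩ as argument, giving e.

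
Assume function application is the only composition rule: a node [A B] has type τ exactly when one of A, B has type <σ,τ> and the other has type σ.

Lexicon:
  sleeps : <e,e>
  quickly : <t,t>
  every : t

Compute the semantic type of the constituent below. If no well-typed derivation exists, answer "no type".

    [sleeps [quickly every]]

[quickly every]: quickly is <t,t>, every is t; result t.
[sleeps [quickly every]]: <e,e> and t cannot combine by function application — type clash.

no type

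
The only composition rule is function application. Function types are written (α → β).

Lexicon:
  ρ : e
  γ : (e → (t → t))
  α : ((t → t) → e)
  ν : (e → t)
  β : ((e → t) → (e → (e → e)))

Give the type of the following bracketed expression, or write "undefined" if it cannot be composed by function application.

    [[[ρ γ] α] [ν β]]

[ρ γ] — γ of type (e → (t → t)) combines with ρ of type e: type (t → t).
[[ρ γ] α] — α of type ((t → t) → e) combines with [ρ γ] of type (t → t): type e.
[ν β] — β of type ((e → t) → (e → (e → e))) combines with ν of type (e → t): type (e → (e → e)).
[[[ρ γ] α] [ν β]] — [ν β] of type (e → (e → e)) combines with [[ρ γ] α] of type e: type (e → e).

(e → e)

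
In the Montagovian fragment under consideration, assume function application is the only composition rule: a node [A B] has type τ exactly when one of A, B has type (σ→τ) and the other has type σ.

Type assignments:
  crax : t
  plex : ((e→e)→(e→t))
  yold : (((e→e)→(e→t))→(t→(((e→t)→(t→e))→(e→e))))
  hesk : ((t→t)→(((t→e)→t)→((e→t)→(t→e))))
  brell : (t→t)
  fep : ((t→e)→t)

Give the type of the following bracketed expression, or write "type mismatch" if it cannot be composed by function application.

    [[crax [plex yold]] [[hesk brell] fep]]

[plex yold]: functor yold : (((e→e)→(e→t))→(t→(((e→t)→(t→e))→(e→e)))), argument plex : ((e→e)→(e→t)); result (t→(((e→t)→(t→e))→(e→e))).
[crax [plex yold]]: functor [plex yold] : (t→(((e→t)→(t→e))→(e→e))), argument crax : t; result (((e→t)→(t→e))→(e→e)).
[hesk brell]: functor hesk : ((t→t)→(((t→e)→t)→((e→t)→(t→e)))), argument brell : (t→t); result (((t→e)→t)→((e→t)→(t→e))).
[[hesk brell] fep]: functor [hesk brell] : (((t→e)→t)→((e→t)→(t→e))), argument fep : ((t→e)→t); result ((e→t)→(t→e)).
[[crax [plex yold]] [[hesk brell] fep]]: functor [crax [plex yold]] : (((e→t)→(t→e))→(e→e)), argument [[hesk brell] fep] : ((e→t)→(t→e)); result (e→e).

(e→e)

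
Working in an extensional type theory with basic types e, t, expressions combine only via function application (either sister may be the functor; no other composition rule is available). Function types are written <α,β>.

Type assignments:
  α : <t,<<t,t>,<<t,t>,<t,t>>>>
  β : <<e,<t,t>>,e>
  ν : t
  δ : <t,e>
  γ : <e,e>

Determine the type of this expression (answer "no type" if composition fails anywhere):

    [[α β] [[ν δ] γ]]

[α β]: <t,<<t,t>,<<t,t>,<t,t>>>> and <<e,<t,t>>,e> cannot combine by function application — type clash.

no type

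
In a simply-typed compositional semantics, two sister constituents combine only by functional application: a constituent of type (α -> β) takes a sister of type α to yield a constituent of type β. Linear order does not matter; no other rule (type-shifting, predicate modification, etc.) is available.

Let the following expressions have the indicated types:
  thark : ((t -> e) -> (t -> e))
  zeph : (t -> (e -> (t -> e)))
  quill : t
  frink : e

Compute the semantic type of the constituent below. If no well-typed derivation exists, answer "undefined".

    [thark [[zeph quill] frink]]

(t -> e)

[zeph quill]: (t -> (e -> (t -> e))) applied to t yields (e -> (t -> e)).
[[zeph quill] frink]: (e -> (t -> e)) applied to e yields (t -> e).
[thark [[zeph quill] frink]]: ((t -> e) -> (t -> e)) applied to (t -> e) yields (t -> e).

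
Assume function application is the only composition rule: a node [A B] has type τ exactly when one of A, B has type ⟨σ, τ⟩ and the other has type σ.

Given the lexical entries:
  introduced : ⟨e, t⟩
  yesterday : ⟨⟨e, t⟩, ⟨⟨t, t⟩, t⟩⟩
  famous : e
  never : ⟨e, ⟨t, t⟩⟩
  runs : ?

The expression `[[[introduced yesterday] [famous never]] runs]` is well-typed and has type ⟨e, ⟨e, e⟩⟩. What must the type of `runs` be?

At [[[introduced yesterday] [famous never]] runs] (required: ⟨e, ⟨e, e⟩⟩): [[introduced yesterday] [famous never]] is t, which is not a function with range ⟨e, ⟨e, e⟩⟩; hence runs is the functor — type ⟨t, ⟨e, ⟨e, e⟩⟩⟩.

⟨t, ⟨e, ⟨e, e⟩⟩⟩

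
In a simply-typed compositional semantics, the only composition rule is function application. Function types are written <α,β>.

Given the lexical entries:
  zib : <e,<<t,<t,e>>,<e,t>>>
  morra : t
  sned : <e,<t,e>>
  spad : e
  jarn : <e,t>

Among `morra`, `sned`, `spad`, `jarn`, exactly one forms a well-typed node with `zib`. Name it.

spad

morra : t — no; zib wants e, and morra wants nothing (atomic).
sned : <e,<t,e>> — no; zib wants e, and sned wants e.
spad — combines: zib : <e,<<t,<t,e>>,<e,t>>> takes spad : e as argument, giving <<t,<t,e>>,<e,t>>.
jarn : <e,t> — no; zib wants e, and jarn wants e.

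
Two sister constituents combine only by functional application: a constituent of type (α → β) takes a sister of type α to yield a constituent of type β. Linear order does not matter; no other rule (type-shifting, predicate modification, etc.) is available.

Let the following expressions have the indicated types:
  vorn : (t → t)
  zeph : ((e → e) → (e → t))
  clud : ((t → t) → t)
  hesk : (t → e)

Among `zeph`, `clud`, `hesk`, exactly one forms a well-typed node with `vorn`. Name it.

zeph : ((e → e) → (e → t)) — neither side's domain matches the other.
clud — combines: clud : ((t → t) → t) takes vorn : (t → t) as argument, giving t.
hesk : (t → e) — neither side's domain matches the other.

clud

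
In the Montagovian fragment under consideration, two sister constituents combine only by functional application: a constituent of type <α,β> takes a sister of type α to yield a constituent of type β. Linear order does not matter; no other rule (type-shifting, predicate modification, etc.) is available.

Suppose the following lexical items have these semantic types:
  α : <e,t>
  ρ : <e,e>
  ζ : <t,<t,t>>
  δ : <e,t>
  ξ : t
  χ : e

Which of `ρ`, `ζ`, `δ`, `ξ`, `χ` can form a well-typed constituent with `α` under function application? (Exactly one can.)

χ

ρ : <e,e> — α needs e; ρ needs e; neither fits.
ζ : <t,<t,t>> — α needs e; ζ needs t; neither fits.
δ : <e,t> — α needs e; δ needs e; neither fits.
ξ : t — α needs e; ξ needs nothing (atomic); neither fits.
χ — combines: α : <e,t> takes χ : e as argument, giving t.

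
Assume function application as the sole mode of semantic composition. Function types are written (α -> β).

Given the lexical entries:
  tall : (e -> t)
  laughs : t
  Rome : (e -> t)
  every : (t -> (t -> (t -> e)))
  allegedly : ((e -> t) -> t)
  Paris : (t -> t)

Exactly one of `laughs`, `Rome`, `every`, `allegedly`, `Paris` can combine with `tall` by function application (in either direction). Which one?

laughs : t — does not combine with tall.
Rome : (e -> t) — does not combine with tall.
every : (t -> (t -> (t -> e))) — does not combine with tall.
allegedly — combines: allegedly : ((e -> t) -> t) takes tall : (e -> t) as argument, giving t.
Paris : (t -> t) — does not combine with tall.

allegedly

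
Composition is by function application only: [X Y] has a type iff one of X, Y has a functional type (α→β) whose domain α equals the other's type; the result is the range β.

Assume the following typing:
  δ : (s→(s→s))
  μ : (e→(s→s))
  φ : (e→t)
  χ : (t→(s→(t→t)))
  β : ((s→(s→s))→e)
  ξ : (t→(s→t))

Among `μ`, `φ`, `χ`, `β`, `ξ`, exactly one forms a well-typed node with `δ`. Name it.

β

μ : (e→(s→s)) — neither side's domain matches the other.
φ : (e→t) — neither side's domain matches the other.
χ : (t→(s→(t→t))) — neither side's domain matches the other.
β — combines: β : ((s→(s→s))→e) takes δ : (s→(s→s)) as argument, giving e.
ξ : (t→(s→t)) — neither side's domain matches the other.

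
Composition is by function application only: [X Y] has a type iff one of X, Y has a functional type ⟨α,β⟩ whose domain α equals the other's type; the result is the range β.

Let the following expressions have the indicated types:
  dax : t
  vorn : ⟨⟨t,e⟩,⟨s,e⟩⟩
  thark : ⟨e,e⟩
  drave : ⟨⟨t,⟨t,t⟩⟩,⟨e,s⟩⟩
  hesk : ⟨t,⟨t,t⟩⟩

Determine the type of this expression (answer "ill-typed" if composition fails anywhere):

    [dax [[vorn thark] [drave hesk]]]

At [vorn thark]: neither ⟨⟨t,e⟩,⟨s,e⟩⟩ nor ⟨e,e⟩ can take the other as argument; the node is ill-typed.

ill-typed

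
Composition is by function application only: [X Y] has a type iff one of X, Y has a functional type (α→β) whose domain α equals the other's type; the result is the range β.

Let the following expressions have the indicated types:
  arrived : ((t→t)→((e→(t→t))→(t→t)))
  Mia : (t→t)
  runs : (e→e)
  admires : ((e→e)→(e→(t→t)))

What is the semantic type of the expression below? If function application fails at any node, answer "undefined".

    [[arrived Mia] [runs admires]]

[arrived Mia] — arrived of type ((t→t)→((e→(t→t))→(t→t))) combines with Mia of type (t→t): type ((e→(t→t))→(t→t)).
[runs admires] — admires of type ((e→e)→(e→(t→t))) combines with runs of type (e→e): type (e→(t→t)).
[[arrived Mia] [runs admires]] — [arrived Mia] of type ((e→(t→t))→(t→t)) combines with [runs admires] of type (e→(t→t)): type (t→t).

(t→t)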